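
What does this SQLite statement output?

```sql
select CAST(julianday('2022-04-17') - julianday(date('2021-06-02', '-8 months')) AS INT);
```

562

Adding -8 months to 2021-06-02 gives 2020-10-02.
29 days remain in October 2020 after the 2nd (31 − 2).
Full months from November 2020 through March 2022 contribute their day counts.
Then 17 days into April 2022.
Total: 29 + 30 + 31 + 31 + 28 + 31 + 30 + 31 + 30 + 31 + 31 + 30 + 31 + 30 + 31 + 31 + 28 + 31 + 17 = 562.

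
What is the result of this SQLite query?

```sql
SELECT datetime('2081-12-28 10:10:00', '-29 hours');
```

-29 hours from 2081-12-28 10:10:00 is 2081-12-27 05:10:00 (crosses midnight).

2081-12-27 05:10:00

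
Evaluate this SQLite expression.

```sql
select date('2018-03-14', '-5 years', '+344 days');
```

2014-02-21

Adding -5 years to 2018-03-14 gives 2013-03-14.
Applying '+344 days' to 2013-03-14: counting 344 days forward gives 2014-02-21.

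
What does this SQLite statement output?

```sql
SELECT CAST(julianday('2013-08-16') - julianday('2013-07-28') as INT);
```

19

3 days remain in July 2013 after the 28th (31 − 28).
Then 16 days into August 2013.
Total: 3 + 16 = 19.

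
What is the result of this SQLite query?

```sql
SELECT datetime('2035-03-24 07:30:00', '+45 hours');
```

+45 hours from 2035-03-24 07:30:00 is 2035-03-26 04:30:00 (crosses midnight).

2035-03-26 04:30:00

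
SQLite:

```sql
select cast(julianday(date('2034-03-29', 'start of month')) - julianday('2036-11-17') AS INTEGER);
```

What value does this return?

`start of month` rewinds 2034-03-29 to 2034-03-01.
30 days remain in March 2034 after the 1st (31 − 1).
Full months from April 2034 through October 2036 contribute their day counts.
Then 17 days into November 2036.
Total: 30 + 30 + 31 + 30 + 31 + 31 + 30 + 31 + 30 + 31 + 31 + 28 + 31 + 30 + 31 + 30 + 31 + 31 + 30 + 31 + 30 + 31 + 31 + 29 + 31 + 30 + 31 + 30 + 31 + 31 + 30 + 31 + 17 = 992.
The subtraction is earlier − later, so the result is −992 → -992.

-992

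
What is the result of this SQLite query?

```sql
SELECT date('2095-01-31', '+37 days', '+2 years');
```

January 2095 has 31 days; 0 remain after the 31st, so 1 days reach 2095-02-01.
February 2095 has 28 days; 27 remain after the 1st, so 28 days reach 2095-03-01.
Advancing 8 more days within March lands on 2095-03-09.
Adding +2 years to 2095-03-09 gives 2097-03-09.

2097-03-09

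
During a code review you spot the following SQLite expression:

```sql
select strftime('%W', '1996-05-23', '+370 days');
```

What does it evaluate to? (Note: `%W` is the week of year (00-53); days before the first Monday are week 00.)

First apply '+370 days': 1996-05-23 → 1997-05-28.
1997-05-28 is a Wednesday. SQLite's %W counts Mondays since the year started; the result is 21.

21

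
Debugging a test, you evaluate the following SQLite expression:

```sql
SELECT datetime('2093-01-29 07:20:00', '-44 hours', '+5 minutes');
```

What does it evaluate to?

-44 hours from 2093-01-29 07:20:00 is 2093-01-27 11:20:00 (crosses midnight).
+5 minutes from 2093-01-27 11:20:00 is 2093-01-27 11:25:00.

2093-01-27 11:25:00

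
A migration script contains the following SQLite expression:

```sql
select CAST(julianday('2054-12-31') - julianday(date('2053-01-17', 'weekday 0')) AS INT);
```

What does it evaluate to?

711

`weekday 0` advances to the next Sunday; 2053-01-17 is a Friday, so it moves forward to 2053-01-19.
12 days remain in January 2053 after the 19th (31 − 19).
Full months from February 2053 through November 2054 contribute their day counts.
Then 31 days into December 2054.
Total: 12 + 28 + 31 + 30 + 31 + 30 + 31 + 31 + 30 + 31 + 30 + 31 + 31 + 28 + 31 + 30 + 31 + 30 + 31 + 31 + 30 + 31 + 30 + 31 = 711.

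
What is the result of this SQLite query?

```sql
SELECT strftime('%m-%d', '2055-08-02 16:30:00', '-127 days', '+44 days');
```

First apply '-127 days', '+44 days': 2055-08-02 16:30:00 → 2055-05-11 16:30:00.
`%m-%d` extracts the month-day: 05-11.

05-11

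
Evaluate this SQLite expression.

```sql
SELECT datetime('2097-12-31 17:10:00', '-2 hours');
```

-2 hours from 2097-12-31 17:10:00 is 2097-12-31 15:10:00.

2097-12-31 15:10:00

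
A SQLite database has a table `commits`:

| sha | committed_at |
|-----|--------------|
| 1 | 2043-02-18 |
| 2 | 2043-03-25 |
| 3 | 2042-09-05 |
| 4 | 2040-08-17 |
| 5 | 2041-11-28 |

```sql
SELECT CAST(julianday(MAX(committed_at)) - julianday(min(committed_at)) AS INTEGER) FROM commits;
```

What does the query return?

950

MIN = 2040-08-17, MAX = 2043-03-25.
14 days remain in August 2040 after the 17th (31 − 17).
Full months from September 2040 through February 2043 contribute their day counts.
Then 25 days into March 2043.
Total: 14 + 30 + 31 + 30 + 31 + 31 + 28 + 31 + 30 + 31 + 30 + 31 + 31 + 30 + 31 + 30 + 31 + 31 + 28 + 31 + 30 + 31 + 30 + 31 + 31 + 30 + 31 + 30 + 31 + 31 + 28 + 25 = 950.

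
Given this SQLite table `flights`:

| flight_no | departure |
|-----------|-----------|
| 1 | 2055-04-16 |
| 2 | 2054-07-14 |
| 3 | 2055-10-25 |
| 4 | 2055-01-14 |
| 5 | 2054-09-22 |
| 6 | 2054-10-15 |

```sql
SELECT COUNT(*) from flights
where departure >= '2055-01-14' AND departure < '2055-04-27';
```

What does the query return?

2

Rows in [2055-01-14, 2055-04-27): 2055-04-16, 2055-01-14 → 2 rows.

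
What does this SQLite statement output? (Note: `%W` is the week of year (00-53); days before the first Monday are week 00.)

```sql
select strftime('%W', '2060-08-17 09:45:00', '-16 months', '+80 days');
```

First apply '-16 months', '+80 days': 2060-08-17 09:45:00 → 2059-07-06 09:45:00.
2059-07-06 is a Sunday. SQLite's %W counts Mondays since the year started; the result is 26.

26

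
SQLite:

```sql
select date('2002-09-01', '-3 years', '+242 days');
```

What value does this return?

2000-04-30

Adding -3 years to 2002-09-01 gives 1999-09-01.
Applying '+242 days' to 1999-09-01: counting 242 days forward gives 2000-04-30.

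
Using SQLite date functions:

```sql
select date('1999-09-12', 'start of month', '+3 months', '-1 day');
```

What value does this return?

`start of month` rewinds 1999-09-12 to 1999-09-01.
Adding +3 months to 1999-09-01 gives 1999-12-01.
Going back 1 day from 1999-12-01 reaches 1999-11-30 (last day of November, 30 days).

1999-11-30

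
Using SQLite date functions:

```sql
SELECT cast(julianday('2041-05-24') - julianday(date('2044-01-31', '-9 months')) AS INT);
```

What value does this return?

-707

Adding -9 months to 2044-01-31 targets 2043-04-31. April 2043 has only 30 days, so SQLite normalizes the 1-day overflow forward to 2043-05-01.
7 days remain in May 2041 after the 24th (31 − 24).
Full months from June 2041 through April 2043 contribute their day counts.
Then 1 day into May 2043.
Total: 7 + 30 + 31 + 31 + 30 + 31 + 30 + 31 + 31 + 28 + 31 + 30 + 31 + 30 + 31 + 31 + 30 + 31 + 30 + 31 + 31 + 28 + 31 + 30 + 1 = 707.
The subtraction is earlier − later, so the result is −707 → -707.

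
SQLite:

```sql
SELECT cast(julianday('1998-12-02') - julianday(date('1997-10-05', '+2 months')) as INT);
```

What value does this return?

362

Adding +2 months to 1997-10-05 gives 1997-12-05.
26 days remain in December 1997 after the 5th (31 − 5).
Full months from January 1998 through November 1998 contribute their day counts.
Then 2 days into December 1998.
Total: 26 + 31 + 28 + 31 + 30 + 31 + 30 + 31 + 31 + 30 + 31 + 30 + 2 = 362.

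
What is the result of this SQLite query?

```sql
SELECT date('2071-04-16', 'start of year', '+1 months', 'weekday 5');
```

2071-02-06

`start of year` rewinds 2071-04-16 to 2071-01-01.
Adding +1 month to 2071-01-01 gives 2071-02-01.
`weekday 5` advances to the next Friday; 2071-02-01 is a Sunday, so it moves forward to 2071-02-06.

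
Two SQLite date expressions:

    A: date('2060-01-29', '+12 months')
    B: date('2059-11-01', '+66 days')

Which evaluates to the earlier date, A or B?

A = 2061-01-29.
B = 2060-01-06.
B is earlier.

B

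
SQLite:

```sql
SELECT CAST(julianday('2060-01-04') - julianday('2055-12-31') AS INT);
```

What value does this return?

1465

0 days remain in December 2055 after the 31st (31 − 31).
Full months from January 2056 through December 2059 contribute their day counts.
Then 4 days into January 2060.
Total: 0 + 31 + 29 + 31 + 30 + 31 + 30 + 31 + 31 + 30 + 31 + 30 + 31 + 31 + 28 + 31 + 30 + 31 + 30 + 31 + 31 + 30 + 31 + 30 + 31 + 31 + 28 + 31 + 30 + 31 + 30 + 31 + 31 + 30 + 31 + 30 + 31 + 31 + 28 + 31 + 30 + 31 + 30 + 31 + 31 + 30 + 31 + 30 + 31 + 4 = 1465.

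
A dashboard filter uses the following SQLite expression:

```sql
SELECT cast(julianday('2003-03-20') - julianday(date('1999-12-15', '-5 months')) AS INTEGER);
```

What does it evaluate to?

Adding -5 months to 1999-12-15 gives 1999-07-15.
16 days remain in July 1999 after the 15th (31 − 15).
Full months from August 1999 through February 2003 contribute their day counts.
Then 20 days into March 2003.
Total: 16 + 31 + 30 + 31 + 30 + 31 + 31 + 29 + 31 + 30 + 31 + 30 + 31 + 31 + 30 + 31 + 30 + 31 + 31 + 28 + 31 + 30 + 31 + 30 + 31 + 31 + 30 + 31 + 30 + 31 + 31 + 28 + 31 + 30 + 31 + 30 + 31 + 31 + 30 + 31 + 30 + 31 + 31 + 28 + 20 = 1344.

1344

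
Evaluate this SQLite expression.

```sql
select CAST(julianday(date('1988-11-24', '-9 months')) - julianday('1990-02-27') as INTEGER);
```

Adding -9 months to 1988-11-24 gives 1988-02-24.
5 days remain in February 1988 after the 24th (29 − 24).
Full months from March 1988 through January 1990 contribute their day counts.
Then 27 days into February 1990.
Total: 5 + 31 + 30 + 31 + 30 + 31 + 31 + 30 + 31 + 30 + 31 + 31 + 28 + 31 + 30 + 31 + 30 + 31 + 31 + 30 + 31 + 30 + 31 + 31 + 27 = 734.
The subtraction is earlier − later, so the result is −734 → -734.

-734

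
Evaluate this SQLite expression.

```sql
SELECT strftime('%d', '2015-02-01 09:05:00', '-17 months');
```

01

First apply '-17 months': 2015-02-01 09:05:00 → 2013-09-01 09:05:00.
`%d` extracts the 2-digit day of month: 01.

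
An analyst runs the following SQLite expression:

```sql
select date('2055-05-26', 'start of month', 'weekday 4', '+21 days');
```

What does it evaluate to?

2055-05-27

`start of month` rewinds 2055-05-26 to 2055-05-01.
`weekday 4` advances to the next Thursday; 2055-05-01 is a Saturday, so it moves forward to 2055-05-06.
Advancing 21 more days within May lands on 2055-05-27.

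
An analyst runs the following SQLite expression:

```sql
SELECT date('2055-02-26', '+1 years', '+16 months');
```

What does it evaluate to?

2057-06-26

Adding +1 year to 2055-02-26 gives 2056-02-26.
Adding +16 months to 2056-02-26 gives 2057-06-26.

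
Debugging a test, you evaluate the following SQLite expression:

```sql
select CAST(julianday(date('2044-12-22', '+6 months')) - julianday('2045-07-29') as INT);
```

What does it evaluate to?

Adding +6 months to 2044-12-22 gives 2045-06-22.
8 days remain in June 2045 after the 22nd (30 − 22).
Then 29 days into July 2045.
Total: 8 + 29 = 37.
The subtraction is earlier − later, so the result is −37 → -37.

-37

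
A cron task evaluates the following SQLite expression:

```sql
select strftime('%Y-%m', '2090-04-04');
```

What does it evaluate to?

2090-04

`%Y-%m` extracts the year-month: 2090-04.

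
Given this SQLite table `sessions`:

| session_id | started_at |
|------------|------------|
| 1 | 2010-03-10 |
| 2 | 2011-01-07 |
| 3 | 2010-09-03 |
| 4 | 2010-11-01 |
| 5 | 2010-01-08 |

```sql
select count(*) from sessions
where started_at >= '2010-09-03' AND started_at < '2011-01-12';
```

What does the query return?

Rows in [2010-09-03, 2011-01-12): 2011-01-07, 2010-09-03, 2010-11-01 → 3 rows.

3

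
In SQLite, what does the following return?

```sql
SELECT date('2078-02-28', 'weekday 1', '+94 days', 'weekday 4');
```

2078-06-02

`weekday 1` advances to the next Monday; 2078-02-28 is already a Monday, so it stays at 2078-02-28.
Applying '+94 days' to 2078-02-28: counting 94 days forward gives 2078-06-02.
`weekday 4` advances to the next Thursday; 2078-06-02 is already a Thursday, so it stays at 2078-06-02.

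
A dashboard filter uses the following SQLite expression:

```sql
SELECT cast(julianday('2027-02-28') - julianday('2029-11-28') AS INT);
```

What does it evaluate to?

-1004

0 days remain in February 2027 after the 28th (28 − 28).
Full months from March 2027 through October 2029 contribute their day counts.
Then 28 days into November 2029.
Total: 0 + 31 + 30 + 31 + 30 + 31 + 31 + 30 + 31 + 30 + 31 + 31 + 29 + 31 + 30 + 31 + 30 + 31 + 31 + 30 + 31 + 30 + 31 + 31 + 28 + 31 + 30 + 31 + 30 + 31 + 31 + 30 + 31 + 28 = 1004.
The subtraction is earlier − later, so the result is −1004 → -1004.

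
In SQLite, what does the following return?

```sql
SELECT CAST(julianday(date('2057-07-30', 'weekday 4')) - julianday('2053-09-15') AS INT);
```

`weekday 4` advances to the next Thursday; 2057-07-30 is a Monday, so it moves forward to 2057-08-02.
15 days remain in September 2053 after the 15th (30 − 15).
Full months from October 2053 through July 2057 contribute their day counts.
Then 2 days into August 2057.
Total: 15 + 31 + 30 + 31 + 31 + 28 + 31 + 30 + 31 + 30 + 31 + 31 + 30 + 31 + 30 + 31 + 31 + 28 + 31 + 30 + 31 + 30 + 31 + 31 + 30 + 31 + 30 + 31 + 31 + 29 + 31 + 30 + 31 + 30 + 31 + 31 + 30 + 31 + 30 + 31 + 31 + 28 + 31 + 30 + 31 + 30 + 31 + 2 = 1417.

1417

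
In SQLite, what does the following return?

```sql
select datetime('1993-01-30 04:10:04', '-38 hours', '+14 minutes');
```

1993-01-28 14:24:04

-38 hours from 1993-01-30 04:10:04 is 1993-01-28 14:10:04 (crosses midnight).
+14 minutes from 1993-01-28 14:10:04 is 1993-01-28 14:24:04.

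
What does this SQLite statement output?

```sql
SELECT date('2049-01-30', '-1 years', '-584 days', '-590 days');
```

Adding -1 year to 2049-01-30 gives 2048-01-30.
Applying '-584 days' to 2048-01-30: counting 584 days back gives 2046-06-25.
Applying '-590 days' to 2046-06-25: counting 590 days back gives 2044-11-12.

2044-11-12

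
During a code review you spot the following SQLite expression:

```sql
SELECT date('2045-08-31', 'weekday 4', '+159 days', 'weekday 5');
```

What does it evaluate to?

`weekday 4` advances to the next Thursday; 2045-08-31 is already a Thursday, so it stays at 2045-08-31.
Applying '+159 days' to 2045-08-31: counting 159 days forward gives 2046-02-06.
`weekday 5` advances to the next Friday; 2046-02-06 is a Tuesday, so it moves forward to 2046-02-09.

2046-02-09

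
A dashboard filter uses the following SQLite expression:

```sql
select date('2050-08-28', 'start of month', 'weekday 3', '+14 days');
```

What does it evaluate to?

`start of month` rewinds 2050-08-28 to 2050-08-01.
`weekday 3` advances to the next Wednesday; 2050-08-01 is a Monday, so it moves forward to 2050-08-03.
Advancing 14 more days within August lands on 2050-08-17.

2050-08-17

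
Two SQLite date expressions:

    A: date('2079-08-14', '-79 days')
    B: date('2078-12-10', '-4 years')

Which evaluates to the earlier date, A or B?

A = 2079-05-27.
B = 2074-12-10.
B is earlier.

B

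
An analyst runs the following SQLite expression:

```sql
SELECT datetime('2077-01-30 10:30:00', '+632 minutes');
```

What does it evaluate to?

632 minutes = 10h 32m; +632 minutes from 2077-01-30 10:30:00 is 2077-01-30 21:02:00.

2077-01-30 21:02:00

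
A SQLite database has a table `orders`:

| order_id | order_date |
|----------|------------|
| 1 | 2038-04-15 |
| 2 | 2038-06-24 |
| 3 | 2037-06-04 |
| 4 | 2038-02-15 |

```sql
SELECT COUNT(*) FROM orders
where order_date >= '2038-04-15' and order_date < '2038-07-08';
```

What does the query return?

Rows in [2038-04-15, 2038-07-08): 2038-04-15, 2038-06-24 → 2 rows.

2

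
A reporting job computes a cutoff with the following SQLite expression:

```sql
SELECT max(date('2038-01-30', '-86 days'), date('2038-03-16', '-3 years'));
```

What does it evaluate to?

2037-11-05

date('2038-01-30', '-86 days') → 2037-11-05.
date('2038-03-16', '-3 years') → 2035-03-16.
Later of the two is 2037-11-05.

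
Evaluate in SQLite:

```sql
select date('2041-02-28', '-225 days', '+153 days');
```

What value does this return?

Applying '-225 days' to 2041-02-28: counting 225 days back gives 2040-07-18.
Applying '+153 days' to 2040-07-18: counting 153 days forward gives 2040-12-18.

2040-12-18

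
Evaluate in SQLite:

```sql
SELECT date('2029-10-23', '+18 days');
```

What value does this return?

October 2029 has 31 days; 8 remain after the 23rd, so 9 days reach 2029-11-01.
Advancing 9 more days within November lands on 2029-11-10.

2029-11-10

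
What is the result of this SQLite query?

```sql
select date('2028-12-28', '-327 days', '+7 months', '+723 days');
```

Applying '-327 days' to 2028-12-28: counting 327 days back gives 2028-02-05.
Adding +7 months to 2028-02-05 gives 2028-09-05.
Applying '+723 days' to 2028-09-05: counting 723 days forward gives 2030-08-29.

2030-08-29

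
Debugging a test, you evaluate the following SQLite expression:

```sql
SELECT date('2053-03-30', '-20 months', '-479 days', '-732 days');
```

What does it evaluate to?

Adding -20 months to 2053-03-30 gives 2051-07-30.
Applying '-479 days' to 2051-07-30: counting 479 days back gives 2050-04-07.
Applying '-732 days' to 2050-04-07: counting 732 days back gives 2048-04-05.

2048-04-05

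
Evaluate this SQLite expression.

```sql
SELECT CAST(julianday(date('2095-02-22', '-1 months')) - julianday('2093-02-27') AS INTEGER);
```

Adding -1 month to 2095-02-22 gives 2095-01-22.
1 day remains in February 2093 after the 27th (28 − 27).
Full months from March 2093 through December 2094 contribute their day counts.
Then 22 days into January 2095.
Total: 1 + 31 + 30 + 31 + 30 + 31 + 31 + 30 + 31 + 30 + 31 + 31 + 28 + 31 + 30 + 31 + 30 + 31 + 31 + 30 + 31 + 30 + 31 + 22 = 694.

694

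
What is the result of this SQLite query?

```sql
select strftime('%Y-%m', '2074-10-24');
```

2074-10

`%Y-%m` extracts the year-month: 2074-10.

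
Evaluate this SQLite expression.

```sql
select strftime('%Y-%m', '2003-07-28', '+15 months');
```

First apply '+15 months': 2003-07-28 → 2004-10-28.
`%Y-%m` extracts the year-month: 2004-10.

2004-10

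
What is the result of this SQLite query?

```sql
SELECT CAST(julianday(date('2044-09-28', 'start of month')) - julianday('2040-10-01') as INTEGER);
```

1431

`start of month` rewinds 2044-09-28 to 2044-09-01.
30 days remain in October 2040 after the 1st (31 − 1).
Full months from November 2040 through August 2044 contribute their day counts.
Then 1 day into September 2044.
Total: 30 + 30 + 31 + 31 + 28 + 31 + 30 + 31 + 30 + 31 + 31 + 30 + 31 + 30 + 31 + 31 + 28 + 31 + 30 + 31 + 30 + 31 + 31 + 30 + 31 + 30 + 31 + 31 + 28 + 31 + 30 + 31 + 30 + 31 + 31 + 30 + 31 + 30 + 31 + 31 + 29 + 31 + 30 + 31 + 30 + 31 + 31 + 1 = 1431.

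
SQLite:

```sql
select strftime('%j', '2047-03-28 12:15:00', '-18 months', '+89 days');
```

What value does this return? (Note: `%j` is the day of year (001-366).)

First apply '-18 months', '+89 days': 2047-03-28 12:15:00 → 2045-12-26 12:15:00.
Day-of-year for 2045-12-26: days since 2045-01-01 inclusive = 360, zero-padded to 360.

360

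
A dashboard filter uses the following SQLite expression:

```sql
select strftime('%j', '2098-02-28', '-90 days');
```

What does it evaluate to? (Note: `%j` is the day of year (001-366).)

334

First apply '-90 days': 2098-02-28 → 2097-11-30.
Day-of-year for 2097-11-30: days since 2097-01-01 inclusive = 334, zero-padded to 334.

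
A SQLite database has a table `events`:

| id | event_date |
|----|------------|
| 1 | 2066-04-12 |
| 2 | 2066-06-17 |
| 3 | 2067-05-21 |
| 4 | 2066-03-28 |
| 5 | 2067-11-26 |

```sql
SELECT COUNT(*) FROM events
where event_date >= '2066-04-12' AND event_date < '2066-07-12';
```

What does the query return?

2

Rows in [2066-04-12, 2066-07-12): 2066-04-12, 2066-06-17 → 2 rows.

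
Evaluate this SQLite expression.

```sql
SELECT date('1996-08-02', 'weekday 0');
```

`weekday 0` advances to the next Sunday; 1996-08-02 is a Friday, so it moves forward to 1996-08-04.

1996-08-04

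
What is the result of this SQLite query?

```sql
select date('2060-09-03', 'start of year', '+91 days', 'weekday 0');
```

`start of year` rewinds 2060-09-03 to 2060-01-01.
Applying '+91 days' to 2060-01-01: counting 91 days forward gives 2060-04-01.
`weekday 0` advances to the next Sunday; 2060-04-01 is a Thursday, so it moves forward to 2060-04-04.

2060-04-04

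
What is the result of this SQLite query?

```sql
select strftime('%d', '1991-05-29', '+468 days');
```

First apply '+468 days': 1991-05-29 → 1992-09-08.
`%d` extracts the 2-digit day of month: 08.

08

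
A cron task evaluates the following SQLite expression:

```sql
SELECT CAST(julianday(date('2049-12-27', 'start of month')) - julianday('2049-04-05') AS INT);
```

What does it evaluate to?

`start of month` rewinds 2049-12-27 to 2049-12-01.
25 days remain in April 2049 after the 5th (30 − 5).
Full months from May 2049 through November 2049 contribute their day counts.
Then 1 day into December 2049.
Total: 25 + 31 + 30 + 31 + 31 + 30 + 31 + 30 + 1 = 240.

240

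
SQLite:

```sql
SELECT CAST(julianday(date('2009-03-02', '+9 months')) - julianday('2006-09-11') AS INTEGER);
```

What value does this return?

1178

Adding +9 months to 2009-03-02 gives 2009-12-02.
19 days remain in September 2006 after the 11th (30 − 11).
Full months from October 2006 through November 2009 contribute their day counts.
Then 2 days into December 2009.
Total: 19 + 31 + 30 + 31 + 31 + 28 + 31 + 30 + 31 + 30 + 31 + 31 + 30 + 31 + 30 + 31 + 31 + 29 + 31 + 30 + 31 + 30 + 31 + 31 + 30 + 31 + 30 + 31 + 31 + 28 + 31 + 30 + 31 + 30 + 31 + 31 + 30 + 31 + 30 + 2 = 1178.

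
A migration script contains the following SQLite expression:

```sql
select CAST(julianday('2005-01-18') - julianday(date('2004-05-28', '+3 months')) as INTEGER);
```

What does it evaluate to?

143

Adding +3 months to 2004-05-28 gives 2004-08-28.
3 days remain in August 2004 after the 28th (31 − 28).
September 2004: 30 days.
October 2004: 31 days.
November 2004: 30 days.
December 2004: 31 days.
Then 18 days into January 2005.
Total: 3 + 30 + 31 + 30 + 31 + 18 = 143.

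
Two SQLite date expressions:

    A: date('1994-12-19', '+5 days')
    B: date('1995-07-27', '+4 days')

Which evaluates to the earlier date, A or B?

A

A = 1994-12-24.
B = 1995-07-31.
A is earlier.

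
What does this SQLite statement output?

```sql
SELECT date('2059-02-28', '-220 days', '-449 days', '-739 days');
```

2055-04-22

Applying '-220 days' to 2059-02-28: counting 220 days back gives 2058-07-23.
Applying '-449 days' to 2058-07-23: counting 449 days back gives 2057-04-30.
Applying '-739 days' to 2057-04-30: counting 739 days back gives 2055-04-22.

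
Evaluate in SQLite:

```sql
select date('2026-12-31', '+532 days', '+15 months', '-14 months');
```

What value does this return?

Applying '+532 days' to 2026-12-31: counting 532 days forward gives 2028-06-15.
Adding +15 months to 2028-06-15 gives 2029-09-15.
Adding -14 months to 2029-09-15 gives 2028-07-15.

2028-07-15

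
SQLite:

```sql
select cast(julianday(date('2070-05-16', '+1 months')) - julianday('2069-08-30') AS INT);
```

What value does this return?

290

Adding +1 month to 2070-05-16 gives 2070-06-16.
1 day remains in August 2069 after the 30th (31 − 30).
Full months from September 2069 through May 2070 contribute their day counts.
Then 16 days into June 2070.
Total: 1 + 30 + 31 + 30 + 31 + 31 + 28 + 31 + 30 + 31 + 16 = 290.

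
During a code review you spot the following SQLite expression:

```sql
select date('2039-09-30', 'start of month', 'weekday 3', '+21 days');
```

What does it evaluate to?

2039-09-28

`start of month` rewinds 2039-09-30 to 2039-09-01.
`weekday 3` advances to the next Wednesday; 2039-09-01 is a Thursday, so it moves forward to 2039-09-07.
Advancing 21 more days within September lands on 2039-09-28.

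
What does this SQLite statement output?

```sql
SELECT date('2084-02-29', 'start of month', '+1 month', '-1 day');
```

`start of month` rewinds 2084-02-29 to 2084-02-01.
Adding +1 month to 2084-02-01 gives 2084-03-01.
Going back 1 day from 2084-03-01 reaches 2084-02-29 (last day of February, 29 days).

2084-02-29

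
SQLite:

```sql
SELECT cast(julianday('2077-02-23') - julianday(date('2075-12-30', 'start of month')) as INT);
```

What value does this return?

`start of month` rewinds 2075-12-30 to 2075-12-01.
30 days remain in December 2075 after the 1st (31 − 1).
Full months from January 2076 through January 2077 contribute their day counts.
Then 23 days into February 2077.
Total: 30 + 31 + 29 + 31 + 30 + 31 + 30 + 31 + 31 + 30 + 31 + 30 + 31 + 31 + 23 = 450.

450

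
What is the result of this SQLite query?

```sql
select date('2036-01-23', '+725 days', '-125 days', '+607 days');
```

2039-05-14

Applying '+725 days' to 2036-01-23: counting 725 days forward gives 2038-01-17.
Applying '-125 days' to 2038-01-17: counting 125 days back gives 2037-09-14.
Applying '+607 days' to 2037-09-14: counting 607 days forward gives 2039-05-14.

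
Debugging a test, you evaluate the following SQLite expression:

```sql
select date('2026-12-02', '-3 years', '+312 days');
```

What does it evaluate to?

Adding -3 years to 2026-12-02 gives 2023-12-02.
Applying '+312 days' to 2023-12-02: counting 312 days forward gives 2024-10-09.

2024-10-09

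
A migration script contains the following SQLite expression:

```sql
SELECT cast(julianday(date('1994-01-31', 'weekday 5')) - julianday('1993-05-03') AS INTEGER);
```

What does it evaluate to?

`weekday 5` advances to the next Friday; 1994-01-31 is a Monday, so it moves forward to 1994-02-04.
28 days remain in May 1993 after the 3rd (31 − 3).
Full months from June 1993 through January 1994 contribute their day counts.
Then 4 days into February 1994.
Total: 28 + 30 + 31 + 31 + 30 + 31 + 30 + 31 + 31 + 4 = 277.

277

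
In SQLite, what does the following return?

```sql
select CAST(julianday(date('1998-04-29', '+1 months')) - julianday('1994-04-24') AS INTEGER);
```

1496

Adding +1 month to 1998-04-29 gives 1998-05-29.
6 days remain in April 1994 after the 24th (30 − 24).
Full months from May 1994 through April 1998 contribute their day counts.
Then 29 days into May 1998.
Total: 6 + 31 + 30 + 31 + 31 + 30 + 31 + 30 + 31 + 31 + 28 + 31 + 30 + 31 + 30 + 31 + 31 + 30 + 31 + 30 + 31 + 31 + 29 + 31 + 30 + 31 + 30 + 31 + 31 + 30 + 31 + 30 + 31 + 31 + 28 + 31 + 30 + 31 + 30 + 31 + 31 + 30 + 31 + 30 + 31 + 31 + 28 + 31 + 30 + 29 = 1496.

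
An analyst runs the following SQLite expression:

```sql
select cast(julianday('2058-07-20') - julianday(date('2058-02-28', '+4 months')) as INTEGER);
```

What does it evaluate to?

Adding +4 months to 2058-02-28 gives 2058-06-28.
2 days remain in June 2058 after the 28th (30 − 28).
Then 20 days into July 2058.
Total: 2 + 20 = 22.

22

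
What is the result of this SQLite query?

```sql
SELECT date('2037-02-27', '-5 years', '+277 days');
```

Adding -5 years to 2037-02-27 gives 2032-02-27.
Applying '+277 days' to 2032-02-27: counting 277 days forward gives 2032-11-30.

2032-11-30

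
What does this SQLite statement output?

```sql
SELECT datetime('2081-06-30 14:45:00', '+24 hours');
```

+24 hours from 2081-06-30 14:45:00 is 2081-07-01 14:45:00 (crosses midnight).

2081-07-01 14:45:00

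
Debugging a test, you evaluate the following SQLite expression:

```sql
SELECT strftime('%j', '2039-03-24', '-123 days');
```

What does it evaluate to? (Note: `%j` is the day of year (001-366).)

325

First apply '-123 days': 2039-03-24 → 2038-11-21.
Day-of-year for 2038-11-21: days since 2038-01-01 inclusive = 325, zero-padded to 325.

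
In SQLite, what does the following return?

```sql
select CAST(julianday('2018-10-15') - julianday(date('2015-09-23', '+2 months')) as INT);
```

1057

Adding +2 months to 2015-09-23 gives 2015-11-23.
7 days remain in November 2015 after the 23rd (30 − 23).
Full months from December 2015 through September 2018 contribute their day counts.
Then 15 days into October 2018.
Total: 7 + 31 + 31 + 29 + 31 + 30 + 31 + 30 + 31 + 31 + 30 + 31 + 30 + 31 + 31 + 28 + 31 + 30 + 31 + 30 + 31 + 31 + 30 + 31 + 30 + 31 + 31 + 28 + 31 + 30 + 31 + 30 + 31 + 31 + 30 + 15 = 1057.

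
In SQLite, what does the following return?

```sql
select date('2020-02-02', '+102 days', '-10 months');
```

2019-07-14

Applying '+102 days' to 2020-02-02: counting 102 days forward gives 2020-05-14.
Adding -10 months to 2020-05-14 gives 2019-07-14.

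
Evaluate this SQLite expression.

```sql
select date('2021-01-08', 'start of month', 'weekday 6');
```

`start of month` rewinds 2021-01-08 to 2021-01-01.
`weekday 6` advances to the next Saturday; 2021-01-01 is a Friday, so it moves forward to 2021-01-02.

2021-01-02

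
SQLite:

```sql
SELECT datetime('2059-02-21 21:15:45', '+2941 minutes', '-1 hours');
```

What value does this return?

2059-02-23 21:16:45

2941 minutes = 49h 1m; +2941 minutes from 2059-02-21 21:15:45 is 2059-02-23 22:16:45 (crosses midnight).
-1 hours from 2059-02-23 22:16:45 is 2059-02-23 21:16:45.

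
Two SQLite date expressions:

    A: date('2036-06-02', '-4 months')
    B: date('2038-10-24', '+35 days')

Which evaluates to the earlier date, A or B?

A

A = 2036-02-02.
B = 2038-11-28.
A is earlier.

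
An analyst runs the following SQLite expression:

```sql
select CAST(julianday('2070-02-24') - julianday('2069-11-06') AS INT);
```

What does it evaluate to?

110

24 days remain in November 2069 after the 6th (30 − 6).
December 2069: 31 days.
January 2070: 31 days.
Then 24 days into February 2070.
Total: 24 + 31 + 31 + 24 = 110.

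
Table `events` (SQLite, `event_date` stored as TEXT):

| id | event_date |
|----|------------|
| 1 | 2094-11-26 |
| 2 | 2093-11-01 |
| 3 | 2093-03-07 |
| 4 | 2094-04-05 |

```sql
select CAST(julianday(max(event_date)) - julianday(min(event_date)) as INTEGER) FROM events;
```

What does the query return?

MIN = 2093-03-07, MAX = 2094-11-26.
24 days remain in March 2093 after the 7th (31 − 7).
Full months from April 2093 through October 2094 contribute their day counts.
Then 26 days into November 2094.
Total: 24 + 30 + 31 + 30 + 31 + 31 + 30 + 31 + 30 + 31 + 31 + 28 + 31 + 30 + 31 + 30 + 31 + 31 + 30 + 31 + 26 = 629.

629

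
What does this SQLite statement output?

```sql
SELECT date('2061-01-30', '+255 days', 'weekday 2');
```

Applying '+255 days' to 2061-01-30: counting 255 days forward gives 2061-10-12.
`weekday 2` advances to the next Tuesday; 2061-10-12 is a Wednesday, so it moves forward to 2061-10-18.

2061-10-18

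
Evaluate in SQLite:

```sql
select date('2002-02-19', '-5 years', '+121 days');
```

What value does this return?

1997-06-20

Adding -5 years to 2002-02-19 gives 1997-02-19.
Applying '+121 days' to 1997-02-19: counting 121 days forward gives 1997-06-20.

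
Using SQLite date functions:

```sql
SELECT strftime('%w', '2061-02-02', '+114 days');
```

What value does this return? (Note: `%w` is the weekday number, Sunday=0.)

First apply '+114 days': 2061-02-02 → 2061-05-27.
2061-05-27 is a Friday; with Sunday=0 that is 5.

5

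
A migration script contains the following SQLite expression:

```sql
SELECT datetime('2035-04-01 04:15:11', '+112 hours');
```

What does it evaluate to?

+112 hours from 2035-04-01 04:15:11 is 2035-04-05 20:15:11 (crosses midnight).

2035-04-05 20:15:11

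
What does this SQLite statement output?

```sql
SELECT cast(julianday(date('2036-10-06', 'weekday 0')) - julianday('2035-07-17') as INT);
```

`weekday 0` advances to the next Sunday; 2036-10-06 is a Monday, so it moves forward to 2036-10-12.
14 days remain in July 2035 after the 17th (31 − 17).
Full months from August 2035 through September 2036 contribute their day counts.
Then 12 days into October 2036.
Total: 14 + 31 + 30 + 31 + 30 + 31 + 31 + 29 + 31 + 30 + 31 + 30 + 31 + 31 + 30 + 12 = 453.

453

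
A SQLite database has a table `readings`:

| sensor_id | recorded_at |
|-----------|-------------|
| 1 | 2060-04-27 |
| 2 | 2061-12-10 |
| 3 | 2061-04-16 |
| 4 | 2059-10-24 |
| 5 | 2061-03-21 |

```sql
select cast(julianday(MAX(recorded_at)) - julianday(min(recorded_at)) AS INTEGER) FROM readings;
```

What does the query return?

MIN = 2059-10-24, MAX = 2061-12-10.
7 days remain in October 2059 after the 24th (31 − 24).
Full months from November 2059 through November 2061 contribute their day counts.
Then 10 days into December 2061.
Total: 7 + 30 + 31 + 31 + 29 + 31 + 30 + 31 + 30 + 31 + 31 + 30 + 31 + 30 + 31 + 31 + 28 + 31 + 30 + 31 + 30 + 31 + 31 + 30 + 31 + 30 + 10 = 778.

778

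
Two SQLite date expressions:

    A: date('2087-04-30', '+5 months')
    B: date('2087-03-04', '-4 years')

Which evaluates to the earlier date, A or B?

A = 2087-09-30.
B = 2083-03-04.
B is earlier.

B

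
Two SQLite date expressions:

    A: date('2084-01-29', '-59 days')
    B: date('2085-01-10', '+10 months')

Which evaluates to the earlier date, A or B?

A = 2083-12-01.
B = 2085-11-10.
A is earlier.

A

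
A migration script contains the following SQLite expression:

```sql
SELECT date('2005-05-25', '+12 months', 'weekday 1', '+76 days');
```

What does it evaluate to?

2006-08-13

Adding +12 months to 2005-05-25 gives 2006-05-25.
`weekday 1` advances to the next Monday; 2006-05-25 is a Thursday, so it moves forward to 2006-05-29.
Applying '+76 days' to 2006-05-29: counting 76 days forward gives 2006-08-13.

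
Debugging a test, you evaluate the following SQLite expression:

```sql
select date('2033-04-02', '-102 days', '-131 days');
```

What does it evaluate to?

Applying '-102 days' to 2033-04-02: counting 102 days back gives 2032-12-21.
Applying '-131 days' to 2032-12-21: counting 131 days back gives 2032-08-12.

2032-08-12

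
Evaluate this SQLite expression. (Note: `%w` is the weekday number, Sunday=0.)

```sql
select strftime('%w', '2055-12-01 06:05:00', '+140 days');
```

3

First apply '+140 days': 2055-12-01 06:05:00 → 2056-04-19 06:05:00.
2056-04-19 is a Wednesday; with Sunday=0 that is 3.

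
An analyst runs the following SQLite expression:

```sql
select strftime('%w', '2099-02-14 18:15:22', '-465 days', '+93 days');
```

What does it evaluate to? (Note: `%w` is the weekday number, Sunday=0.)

5

First apply '-465 days', '+93 days': 2099-02-14 18:15:22 → 2098-02-07 18:15:22.
2098-02-07 is a Friday; with Sunday=0 that is 5.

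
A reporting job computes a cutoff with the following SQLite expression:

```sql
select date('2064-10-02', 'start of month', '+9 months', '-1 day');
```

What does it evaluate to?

`start of month` rewinds 2064-10-02 to 2064-10-01.
Adding +9 months to 2064-10-01 gives 2065-07-01.
Going back 1 day from 2065-07-01 reaches 2065-06-30 (last day of June, 30 days).

2065-06-30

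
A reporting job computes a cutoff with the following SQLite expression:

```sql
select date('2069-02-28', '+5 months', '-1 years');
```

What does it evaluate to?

Adding +5 months to 2069-02-28 gives 2069-07-28.
Adding -1 year to 2069-07-28 gives 2068-07-28.

2068-07-28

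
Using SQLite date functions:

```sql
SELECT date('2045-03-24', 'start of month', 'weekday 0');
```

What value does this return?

2045-03-05

`start of month` rewinds 2045-03-24 to 2045-03-01.
`weekday 0` advances to the next Sunday; 2045-03-01 is a Wednesday, so it moves forward to 2045-03-05.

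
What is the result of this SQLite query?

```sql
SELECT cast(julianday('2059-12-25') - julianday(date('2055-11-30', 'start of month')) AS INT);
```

1515

`start of month` rewinds 2055-11-30 to 2055-11-01.
29 days remain in November 2055 after the 1st (30 − 1).
Full months from December 2055 through November 2059 contribute their day counts.
Then 25 days into December 2059.
Total: 29 + 31 + 31 + 29 + 31 + 30 + 31 + 30 + 31 + 31 + 30 + 31 + 30 + 31 + 31 + 28 + 31 + 30 + 31 + 30 + 31 + 31 + 30 + 31 + 30 + 31 + 31 + 28 + 31 + 30 + 31 + 30 + 31 + 31 + 30 + 31 + 30 + 31 + 31 + 28 + 31 + 30 + 31 + 30 + 31 + 31 + 30 + 31 + 30 + 25 = 1515.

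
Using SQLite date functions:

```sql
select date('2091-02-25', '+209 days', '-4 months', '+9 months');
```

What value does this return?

Applying '+209 days' to 2091-02-25: counting 209 days forward gives 2091-09-22.
Adding -4 months to 2091-09-22 gives 2091-05-22.
Adding +9 months to 2091-05-22 gives 2092-02-22.

2092-02-22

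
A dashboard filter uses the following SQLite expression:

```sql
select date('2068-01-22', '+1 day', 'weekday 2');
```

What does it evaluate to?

Advancing 1 more day within January lands on 2068-01-23.
`weekday 2` advances to the next Tuesday; 2068-01-23 is a Monday, so it moves forward to 2068-01-24.

2068-01-24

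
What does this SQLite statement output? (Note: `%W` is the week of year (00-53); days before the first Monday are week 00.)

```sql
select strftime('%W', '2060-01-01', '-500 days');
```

First apply '-500 days': 2060-01-01 → 2058-08-19.
2058-08-19 is a Monday. SQLite's %W counts Mondays since the year started; the result is 33.

33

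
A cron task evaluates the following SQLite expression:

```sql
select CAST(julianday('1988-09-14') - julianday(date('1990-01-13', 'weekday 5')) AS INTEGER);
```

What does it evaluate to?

-492

`weekday 5` advances to the next Friday; 1990-01-13 is a Saturday, so it moves forward to 1990-01-19.
16 days remain in September 1988 after the 14th (30 − 14).
Full months from October 1988 through December 1989 contribute their day counts.
Then 19 days into January 1990.
Total: 16 + 31 + 30 + 31 + 31 + 28 + 31 + 30 + 31 + 30 + 31 + 31 + 30 + 31 + 30 + 31 + 19 = 492.
The subtraction is earlier − later, so the result is −492 → -492.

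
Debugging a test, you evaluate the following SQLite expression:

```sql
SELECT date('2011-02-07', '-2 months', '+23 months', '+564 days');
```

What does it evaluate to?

2014-05-25

Adding -2 months to 2011-02-07 gives 2010-12-07.
Adding +23 months to 2010-12-07 gives 2012-11-07.
Applying '+564 days' to 2012-11-07: counting 564 days forward gives 2014-05-25.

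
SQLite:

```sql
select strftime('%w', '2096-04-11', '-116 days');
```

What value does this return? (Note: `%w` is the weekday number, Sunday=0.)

First apply '-116 days': 2096-04-11 → 2095-12-17.
2095-12-17 is a Saturday; with Sunday=0 that is 6.

6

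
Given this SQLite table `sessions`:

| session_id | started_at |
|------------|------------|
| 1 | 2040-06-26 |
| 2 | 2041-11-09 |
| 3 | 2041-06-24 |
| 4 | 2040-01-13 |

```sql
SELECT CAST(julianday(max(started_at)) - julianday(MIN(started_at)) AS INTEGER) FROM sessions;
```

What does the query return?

MIN = 2040-01-13, MAX = 2041-11-09.
18 days remain in January 2040 after the 13th (31 − 13).
Full months from February 2040 through October 2041 contribute their day counts.
Then 9 days into November 2041.
Total: 18 + 29 + 31 + 30 + 31 + 30 + 31 + 31 + 30 + 31 + 30 + 31 + 31 + 28 + 31 + 30 + 31 + 30 + 31 + 31 + 30 + 31 + 9 = 666.

666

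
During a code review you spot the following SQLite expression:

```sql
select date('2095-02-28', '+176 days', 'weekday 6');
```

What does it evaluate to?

2095-08-27

Applying '+176 days' to 2095-02-28: counting 176 days forward gives 2095-08-23.
`weekday 6` advances to the next Saturday; 2095-08-23 is a Tuesday, so it moves forward to 2095-08-27.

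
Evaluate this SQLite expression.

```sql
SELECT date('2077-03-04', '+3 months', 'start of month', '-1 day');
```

Adding +3 months to 2077-03-04 gives 2077-06-04.
`start of month` rewinds 2077-06-04 to 2077-06-01.
Going back 1 day from 2077-06-01 reaches 2077-05-31 (last day of May, 31 days).

2077-05-31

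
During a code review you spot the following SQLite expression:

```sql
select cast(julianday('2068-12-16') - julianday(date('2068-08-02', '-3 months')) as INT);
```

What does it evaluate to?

Adding -3 months to 2068-08-02 gives 2068-05-02.
29 days remain in May 2068 after the 2nd (31 − 2).
Full months from June 2068 through November 2068 contribute their day counts.
Then 16 days into December 2068.
Total: 29 + 30 + 31 + 31 + 30 + 31 + 30 + 16 = 228.

228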